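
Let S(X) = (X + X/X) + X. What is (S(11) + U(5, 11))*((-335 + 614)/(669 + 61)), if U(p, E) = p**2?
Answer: 6696/365 ≈ 18.345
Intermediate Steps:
S(X) = 1 + 2*X (S(X) = (X + 1) + X = (1 + X) + X = 1 + 2*X)
(S(11) + U(5, 11))*((-335 + 614)/(669 + 61)) = ((1 + 2*11) + 5**2)*((-335 + 614)/(669 + 61)) = ((1 + 22) + 25)*(279/730) = (23 + 25)*(279*(1/730)) = 48*(279/730) = 6696/365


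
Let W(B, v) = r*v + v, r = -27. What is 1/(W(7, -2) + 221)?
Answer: 1/273 ≈ 0.0036630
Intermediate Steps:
W(B, v) = -26*v (W(B, v) = -27*v + v = -26*v)
1/(W(7, -2) + 221) = 1/(-26*(-2) + 221) = 1/(52 + 221) = 1/273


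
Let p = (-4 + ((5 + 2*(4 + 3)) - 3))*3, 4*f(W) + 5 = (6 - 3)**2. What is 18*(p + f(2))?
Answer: 666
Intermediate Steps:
f(W) = 1 (f(W) = -5/4 + (6 - 3)**2/4 = -5/4 + (1/4)*3**2 = -5/4 + (1/4)*9 = -5/4 + 9/4 = 1)
p = 36 (p = (-4 + ((5 + 2*7) - 3))*3 = (-4 + ((5 + 14) - 3))*3 = (-4 + (19 - 3))*3 = (-4 + 16)*3 = 12*3 = 36)
18*(p + f(2)) = 18*(36 + 1) = 18*37 = 666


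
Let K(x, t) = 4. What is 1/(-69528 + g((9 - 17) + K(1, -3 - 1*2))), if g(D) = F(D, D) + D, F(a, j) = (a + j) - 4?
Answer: -1/69544 ≈ -1.4379e-5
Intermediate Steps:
F(a, j) = -4 + a + j
g(D) = -4 + 3*D (g(D) = (-4 + D + D) + D = (-4 + 2*D) + D = -4 + 3*D)
1/(-69528 + g((9 - 17) + K(1, -3 - 1*2))) = 1/(-69528 + (-4 + 3*((9 - 17) + 4))) = 1/(-69528 + (-4 + 3*(-8 + 4))) = 1/(-69528 + (-4 + 3*(-4))) = 1/(-69528 + (-4 - 12)) = 1/(-69528 - 16) = 1/(-69544) = -1/69544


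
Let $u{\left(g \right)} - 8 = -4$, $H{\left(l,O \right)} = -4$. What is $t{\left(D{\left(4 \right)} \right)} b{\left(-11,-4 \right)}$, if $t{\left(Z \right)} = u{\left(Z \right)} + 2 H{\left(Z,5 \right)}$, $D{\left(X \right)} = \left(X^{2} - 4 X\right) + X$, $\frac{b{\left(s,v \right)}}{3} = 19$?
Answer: $-228$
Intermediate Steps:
$b{\left(s,v \right)} = 57$ ($b{\left(s,v \right)} = 3 \cdot 19 = 57$)
$D{\left(X \right)} = X^{2} - 3 X$
$u{\left(g \right)} = 4$ ($u{\left(g \right)} = 8 - 4 = 4$)
$t{\left(Z \right)} = -4$ ($t{\left(Z \right)} = 4 + 2 \left(-4\right) = 4 - 8 = -4$)
$t{\left(D{\left(4 \right)} \right)} b{\left(-11,-4 \right)} = \left(-4\right) 57 = -228$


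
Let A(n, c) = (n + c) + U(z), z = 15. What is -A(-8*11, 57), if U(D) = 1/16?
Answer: 495/16 ≈ 30.938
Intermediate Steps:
U(D) = 1/16
A(n, c) = 1/16 + c + n (A(n, c) = (n + c) + 1/16 = (c + n) + 1/16 = 1/16 + c + n)
-A(-8*11, 57) = -(1/16 + 57 - 8*11) = -(1/16 + 57 - 88) = -1*(-495/16) = 495/16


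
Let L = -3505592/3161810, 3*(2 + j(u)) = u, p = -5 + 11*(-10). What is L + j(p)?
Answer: -196547893/4742715 ≈ -41.442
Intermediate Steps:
p = -115 (p = -5 - 110 = -115)
j(u) = -2 + u/3
L = -1752796/1580905 (L = -3505592*1/3161810 = -1752796/1580905 ≈ -1.1087)
L + j(p) = -1752796/1580905 + (-2 + (⅓)*(-115)) = -1752796/1580905 + (-2 - 115/3) = -1752796/1580905 - 121/3 = -196547893/4742715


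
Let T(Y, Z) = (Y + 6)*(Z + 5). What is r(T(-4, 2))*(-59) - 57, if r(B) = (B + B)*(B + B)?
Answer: -46313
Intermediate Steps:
T(Y, Z) = (5 + Z)*(6 + Y) (T(Y, Z) = (6 + Y)*(5 + Z) = (5 + Z)*(6 + Y))
r(B) = 4*B² (r(B) = (2*B)*(2*B) = 4*B²)
r(T(-4, 2))*(-59) - 57 = (4*(30 + 5*(-4) + 6*2 - 4*2)²)*(-59) - 57 = (4*(30 - 20 + 12 - 8)²)*(-59) - 57 = (4*14²)*(-59) - 57 = (4*196)*(-59) - 57 = 784*(-59) - 57 = -46256 - 57 = -46313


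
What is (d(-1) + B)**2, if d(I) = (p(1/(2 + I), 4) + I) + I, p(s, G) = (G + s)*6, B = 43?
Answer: 5041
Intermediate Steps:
p(s, G) = 6*G + 6*s
d(I) = 24 + 2*I + 6/(2 + I) (d(I) = ((6*4 + 6/(2 + I)) + I) + I = ((24 + 6/(2 + I)) + I) + I = (24 + I + 6/(2 + I)) + I = 24 + 2*I + 6/(2 + I))
(d(-1) + B)**2 = (2*(3 + (2 - 1)*(12 - 1))/(2 - 1) + 43)**2 = (2*(3 + 1*11)/1 + 43)**2 = (2*1*(3 + 11) + 43)**2 = (2*1*14 + 43)**2 = (28 + 43)**2 = 71**2 = 5041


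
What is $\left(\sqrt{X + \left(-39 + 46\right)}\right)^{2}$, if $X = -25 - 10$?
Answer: $-28$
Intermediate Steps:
$X = -35$ ($X = -25 - 10 = -35$)
$\left(\sqrt{X + \left(-39 + 46\right)}\right)^{2} = \left(\sqrt{-35 + \left(-39 + 46\right)}\right)^{2} = \left(\sqrt{-35 + 7}\right)^{2} = \left(\sqrt{-28}\right)^{2} = \left(2 i \sqrt{7}\right)^{2} = -28$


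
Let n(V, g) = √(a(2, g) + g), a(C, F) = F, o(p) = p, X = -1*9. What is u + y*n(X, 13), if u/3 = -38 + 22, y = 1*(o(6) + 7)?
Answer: -48 + 13*√26 ≈ 18.287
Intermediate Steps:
X = -9
n(V, g) = √2*√g (n(V, g) = √(g + g) = √(2*g) = √2*√g)
y = 13 (y = 1*(6 + 7) = 1*13 = 13)
u = -48 (u = 3*(-38 + 22) = 3*(-16) = -48)
u + y*n(X, 13) = -48 + 13*(√2*√13) = -48 + 13*√26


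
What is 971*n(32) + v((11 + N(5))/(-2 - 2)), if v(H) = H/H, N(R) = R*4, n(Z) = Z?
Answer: 31073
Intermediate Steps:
N(R) = 4*R
v(H) = 1
971*n(32) + v((11 + N(5))/(-2 - 2)) = 971*32 + 1 = 31072 + 1 = 31073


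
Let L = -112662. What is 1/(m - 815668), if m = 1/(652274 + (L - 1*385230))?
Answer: -154382/125924457175 ≈ -1.2260e-6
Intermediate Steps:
m = 1/154382 (m = 1/(652274 + (-112662 - 1*385230)) = 1/(652274 + (-112662 - 385230)) = 1/(652274 - 497892) = 1/154382 ≈ 6.4774e-6)
1/(m - 815668) = 1/(1/154382 - 815668) = 1/(-125924457175/154382) = -154382/125924457175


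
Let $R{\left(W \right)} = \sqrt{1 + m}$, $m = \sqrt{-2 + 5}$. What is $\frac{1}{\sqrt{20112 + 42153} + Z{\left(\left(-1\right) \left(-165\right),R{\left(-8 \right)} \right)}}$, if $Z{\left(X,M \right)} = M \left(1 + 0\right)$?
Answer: $\frac{1}{\sqrt{62265} + \sqrt{1 + \sqrt{3}}} \approx 0.0039812$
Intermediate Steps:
$m = \sqrt{3} \approx 1.732$
$R{\left(W \right)} = \sqrt{1 + \sqrt{3}}$
$Z{\left(X,M \right)} = M$ ($Z{\left(X,M \right)} = M 1 = M$)
$\frac{1}{\sqrt{20112 + 42153} + Z{\left(\left(-1\right) \left(-165\right),R{\left(-8 \right)} \right)}} = \frac{1}{\sqrt{20112 + 42153} + \sqrt{1 + \sqrt{3}}} = \frac{1}{\sqrt{62265} + \sqrt{1 + \sqrt{3}}}$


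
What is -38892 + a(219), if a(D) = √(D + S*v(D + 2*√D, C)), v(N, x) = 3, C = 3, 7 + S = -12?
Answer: -38892 + 9*√2 ≈ -38879.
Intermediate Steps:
S = -19 (S = -7 - 12 = -19)
a(D) = √(-57 + D) (a(D) = √(D - 19*3) = √(D - 57) = √(-57 + D))
-38892 + a(219) = -38892 + √(-57 + 219) = -38892 + √162 = -38892 + 9*√2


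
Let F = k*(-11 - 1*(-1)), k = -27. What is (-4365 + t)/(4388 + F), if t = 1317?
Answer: -1524/2329 ≈ -0.65436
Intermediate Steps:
F = 270 (F = -27*(-11 - 1*(-1)) = -27*(-11 + 1) = -27*(-10) = 270)
(-4365 + t)/(4388 + F) = (-4365 + 1317)/(4388 + 270) = -3048/4658 = -3048*1/4658 = -1524/2329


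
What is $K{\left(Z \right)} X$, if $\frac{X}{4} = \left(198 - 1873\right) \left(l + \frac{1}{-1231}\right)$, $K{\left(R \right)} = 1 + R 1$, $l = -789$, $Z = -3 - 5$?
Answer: $- \frac{45552094000}{1231} \approx -3.7004 \cdot 10^{7}$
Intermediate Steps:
$Z = -8$ ($Z = -3 - 5 = -8$)
$K{\left(R \right)} = 1 + R$
$X = \frac{6507442000}{1231}$ ($X = 4 \left(198 - 1873\right) \left(-789 + \frac{1}{-1231}\right) = 4 \left(- 1675 \left(-789 - \frac{1}{1231}\right)\right) = 4 \left(\left(-1675\right) \left(- \frac{971260}{1231}\right)\right) = 4 \cdot \frac{1626860500}{1231} = \frac{6507442000}{1231} \approx 5.2863 \cdot 10^{6}$)
$K{\left(Z \right)} X = \left(1 - 8\right) \frac{6507442000}{1231} = \left(-7\right) \frac{6507442000}{1231} = - \frac{45552094000}{1231}$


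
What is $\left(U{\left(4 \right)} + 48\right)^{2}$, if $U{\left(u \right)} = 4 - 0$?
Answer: $2704$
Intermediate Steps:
$U{\left(u \right)} = 4$ ($U{\left(u \right)} = 4 + 0 = 4$)
$\left(U{\left(4 \right)} + 48\right)^{2} = \left(4 + 48\right)^{2} = 52^{2} = 2704$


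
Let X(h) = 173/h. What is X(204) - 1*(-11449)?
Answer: 2335769/204 ≈ 11450.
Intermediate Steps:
X(204) - 1*(-11449) = 173/204 - 1*(-11449) = 173*(1/204) + 11449 = 173/204 + 11449 = 2335769/204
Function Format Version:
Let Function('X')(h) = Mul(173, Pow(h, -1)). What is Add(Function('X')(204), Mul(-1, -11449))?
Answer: Rational(2335769, 204) ≈ 11450.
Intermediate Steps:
Add(Function('X')(204), Mul(-1, -11449)) = Add(Mul(173, Pow(204, -1)), Mul(-1, -11449)) = Add(Mul(173, Rational(1, 204)), 11449) = Add(Rational(173, 204), 11449) = Rational(2335769, 204)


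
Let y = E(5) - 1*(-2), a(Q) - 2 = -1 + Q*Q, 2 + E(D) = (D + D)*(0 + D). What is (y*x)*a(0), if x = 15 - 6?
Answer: 450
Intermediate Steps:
E(D) = -2 + 2*D² (E(D) = -2 + (D + D)*(0 + D) = -2 + (2*D)*D = -2 + 2*D²)
a(Q) = 1 + Q² (a(Q) = 2 + (-1 + Q*Q) = 2 + (-1 + Q²) = 1 + Q²)
y = 50 (y = (-2 + 2*5²) - 1*(-2) = (-2 + 2*25) + 2 = (-2 + 50) + 2 = 48 + 2 = 50)
x = 9
(y*x)*a(0) = (50*9)*(1 + 0²) = 450*(1 + 0) = 450*1 = 450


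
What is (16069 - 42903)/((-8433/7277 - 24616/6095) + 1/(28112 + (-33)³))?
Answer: 931313388810575/180393978009 ≈ 5162.7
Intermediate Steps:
(16069 - 42903)/((-8433/7277 - 24616/6095) + 1/(28112 + (-33)³)) = -26834/((-8433*1/7277 - 24616*1/6095) + 1/(28112 - 35937)) = -26834/((-8433/7277 - 24616/6095) + 1/(-7825)) = -26834/(-230529767/44353315 - 1/7825) = -26834/(-360787956018/69412937975) = -26834*(-69412937975/360787956018) = 931313388810575/180393978009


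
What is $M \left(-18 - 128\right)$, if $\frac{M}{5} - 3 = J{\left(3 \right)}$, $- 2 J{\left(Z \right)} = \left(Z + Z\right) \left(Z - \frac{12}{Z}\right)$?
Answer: $-4380$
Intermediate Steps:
$J{\left(Z \right)} = - Z \left(Z - \frac{12}{Z}\right)$ ($J{\left(Z \right)} = - \frac{\left(Z + Z\right) \left(Z - \frac{12}{Z}\right)}{2} = - \frac{2 Z \left(Z - \frac{12}{Z}\right)}{2} = - Z \left(Z - \frac{12}{Z}\right)$)
$M = 30$ ($M = 15 + 5 \left(12 - 3^{2}\right) = 15 + 5 \left(12 - 9\right) = 15 + 5 \cdot 3 = 15 + 15 = 30$)
$M \left(-18 - 128\right) = 30 \left(-18 - 128\right) = 30 \left(-146\right) = -4380$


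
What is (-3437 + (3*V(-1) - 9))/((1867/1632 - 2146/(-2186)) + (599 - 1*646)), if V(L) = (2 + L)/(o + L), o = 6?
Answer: 30729109152/400228525 ≈ 76.779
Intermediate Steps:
V(L) = (2 + L)/(6 + L)
(-3437 + (3*V(-1) - 9))/((1867/1632 - 2146/(-2186)) + (599 - 1*646)) = (-3437 + (3*((2 - 1)/(6 - 1)) - 9))/((1867/1632 - 2146/(-2186)) + (599 - 1*646)) = (-3437 + (3*(1/5) - 9))/((1867*(1/1632) - 2146*(-1/2186)) + (599 - 646)) = (-3437 + (3*((⅕)*1) - 9))/((1867/1632 + 1073/1093) - 47) = (-3437 + (3*(⅕) - 9))/(3791767/1783776 - 47) = (-3437 + (⅗ - 9))/(-80045705/1783776) = (-3437 - 42/5)*(-1783776/80045705) = -17227/5*(-1783776/80045705) = 30729109152/400228525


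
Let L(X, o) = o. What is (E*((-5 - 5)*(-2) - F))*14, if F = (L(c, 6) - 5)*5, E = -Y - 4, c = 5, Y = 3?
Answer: -1470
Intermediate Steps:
E = -7 (E = -1*3 - 4 = -3 - 4 = -7)
F = 5 (F = (6 - 5)*5 = 1*5 = 5)
(E*((-5 - 5)*(-2) - F))*14 = -7*((-5 - 5)*(-2) - 1*5)*14 = -7*(-10*(-2) - 5)*14 = -7*(20 - 5)*14 = -7*15*14 = -105*14 = -1470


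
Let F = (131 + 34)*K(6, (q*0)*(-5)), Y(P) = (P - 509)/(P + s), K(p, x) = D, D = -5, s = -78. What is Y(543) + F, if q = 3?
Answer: -383591/465 ≈ -824.93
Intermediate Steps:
K(p, x) = -5
Y(P) = (-509 + P)/(-78 + P) (Y(P) = (P - 509)/(P - 78) = (-509 + P)/(-78 + P))
F = -825 (F = (131 + 34)*(-5) = 165*(-5) = -825)
Y(543) + F = (-509 + 543)/(-78 + 543) - 825 = 34/465 - 825 = -383591/465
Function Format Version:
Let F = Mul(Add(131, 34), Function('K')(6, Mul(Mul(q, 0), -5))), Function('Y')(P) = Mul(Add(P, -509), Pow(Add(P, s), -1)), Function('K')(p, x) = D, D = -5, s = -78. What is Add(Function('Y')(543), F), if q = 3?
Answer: Rational(-383591, 465) ≈ -824.93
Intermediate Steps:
Function('K')(p, x) = -5
Function('Y')(P) = Mul(Pow(Add(-78, P), -1), Add(-509, P)) (Function('Y')(P) = Mul(Add(P, -509), Pow(Add(P, -78), -1)) = Mul(Add(-509, P), Pow(Add(-78, P), -1)) = Mul(Pow(Add(-78, P), -1), Add(-509, P)))
F = -825 (F = Mul(Add(131, 34), -5) = Mul(165, -5) = -825)
Add(Function('Y')(543), F) = Add(Mul(Pow(Add(-78, 543), -1), Add(-509, 543)), -825) = Add(Mul(Pow(465, -1), 34), -825) = Add(Mul(Rational(1, 465), 34), -825) = Add(Rational(34, 465), -825) = Rational(-383591, 465)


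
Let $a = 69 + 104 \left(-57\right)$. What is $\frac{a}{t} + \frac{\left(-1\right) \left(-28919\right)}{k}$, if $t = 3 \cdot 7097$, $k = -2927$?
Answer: $- \frac{210954574}{20772919} \approx -10.155$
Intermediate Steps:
$a = -5859$ ($a = 69 - 5928 = -5859$)
$t = 21291$
$\frac{a}{t} + \frac{\left(-1\right) \left(-28919\right)}{k} = - \frac{5859}{21291} + \frac{\left(-1\right) \left(-28919\right)}{-2927} = \left(-5859\right) \frac{1}{21291} + 28919 \left(- \frac{1}{2927}\right) = - \frac{1953}{7097} - \frac{28919}{2927} = - \frac{210954574}{20772919}$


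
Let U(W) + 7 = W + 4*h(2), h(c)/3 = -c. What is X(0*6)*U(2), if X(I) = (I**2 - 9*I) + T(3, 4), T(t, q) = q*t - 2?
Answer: -290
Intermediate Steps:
h(c) = -3*c (h(c) = 3*(-c) = -3*c)
T(t, q) = -2 + q*t
U(W) = -31 + W (U(W) = -7 + (W + 4*(-3*2)) = -7 + (W + 4*(-6)) = -7 + (W - 24) = -7 + (-24 + W) = -31 + W)
X(I) = 10 + I**2 - 9*I (X(I) = (I**2 - 9*I) + (-2 + 4*3) = (I**2 - 9*I) + (-2 + 12) = (I**2 - 9*I) + 10 = 10 + I**2 - 9*I)
X(0*6)*U(2) = (10 + (0*6)**2 - 0*6)*(-31 + 2) = (10 + 0**2 - 9*0)*(-29) = (10 + 0 + 0)*(-29) = 10*(-29) = -290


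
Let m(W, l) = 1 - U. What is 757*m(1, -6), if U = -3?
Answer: 3028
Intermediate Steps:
m(W, l) = 4 (m(W, l) = 1 - 1*(-3) = 1 + 3 = 4)
757*m(1, -6) = 757*4 = 3028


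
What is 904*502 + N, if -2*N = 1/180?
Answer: 163370879/360 ≈ 4.5381e+5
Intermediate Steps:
N = -1/360 (N = -½/180 = -½*1/180 = -1/360 ≈ -0.0027778)
904*502 + N = 904*502 - 1/360 = 453808 - 1/360 = 163370879/360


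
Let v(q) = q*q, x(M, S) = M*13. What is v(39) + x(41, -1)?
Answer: 2054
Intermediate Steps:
x(M, S) = 13*M
v(q) = q²
v(39) + x(41, -1) = 39² + 13*41 = 1521 + 533 = 2054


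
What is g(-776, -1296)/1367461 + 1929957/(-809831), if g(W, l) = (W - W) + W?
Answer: -2639769358033/1107412309091 ≈ -2.3837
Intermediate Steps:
g(W, l) = W (g(W, l) = 0 + W = W)
g(-776, -1296)/1367461 + 1929957/(-809831) = -776/1367461 + 1929957/(-809831) = -776*1/1367461 + 1929957*(-1/809831) = -776/1367461 - 1929957/809831 = -2639769358033/1107412309091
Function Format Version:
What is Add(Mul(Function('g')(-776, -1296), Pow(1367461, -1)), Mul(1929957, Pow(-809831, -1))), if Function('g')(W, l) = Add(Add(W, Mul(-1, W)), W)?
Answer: Rational(-2639769358033, 1107412309091) ≈ -2.3837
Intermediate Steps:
Function('g')(W, l) = W (Function('g')(W, l) = Add(0, W) = W)
Add(Mul(Function('g')(-776, -1296), Pow(1367461, -1)), Mul(1929957, Pow(-809831, -1))) = Add(Mul(-776, Pow(1367461, -1)), Mul(1929957, Pow(-809831, -1))) = Add(Mul(-776, Rational(1, 1367461)), Mul(1929957, Rational(-1, 809831))) = Add(Rational(-776, 1367461), Rational(-1929957, 809831)) = Rational(-2639769358033, 1107412309091)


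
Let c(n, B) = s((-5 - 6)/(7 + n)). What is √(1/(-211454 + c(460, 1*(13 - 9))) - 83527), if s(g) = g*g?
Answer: 2*I*√44408512046348878786381235/46115791285 ≈ 289.01*I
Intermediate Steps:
s(g) = g²
c(n, B) = 121/(7 + n)² (c(n, B) = ((-5 - 6)/(7 + n))² = (-11/(7 + n))² = 121/(7 + n)²)
√(1/(-211454 + c(460, 1*(13 - 9))) - 83527) = √(1/(-211454 + 121/(7 + 460)²) - 83527) = √(1/(-211454 + 121/467²) - 83527) = √(1/(-211454 + 121*(1/218089)) - 83527) = √(1/(-211454 + 121/218089) - 83527) = √(1/(-46115791285/218089) - 83527) = √(-218089/46115791285 - 83527) = √(-3851913698880284/46115791285) = 2*I*√44408512046348878786381235/46115791285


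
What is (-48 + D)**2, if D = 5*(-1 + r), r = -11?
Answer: 11664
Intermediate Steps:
D = -60 (D = 5*(-1 - 11) = 5*(-12) = -60)
(-48 + D)**2 = (-48 - 60)**2 = (-108)**2 = 11664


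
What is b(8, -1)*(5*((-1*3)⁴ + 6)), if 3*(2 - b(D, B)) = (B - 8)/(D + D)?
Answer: 15225/16 ≈ 951.56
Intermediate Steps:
b(D, B) = 2 - (-8 + B)/(6*D) (b(D, B) = 2 - (B - 8)/(3*(D + D)) = 2 - (-8 + B)/(3*(2*D)) = 2 - (-8 + B)*1/(2*D)/3 = 2 - (-8 + B)/(6*D))
b(8, -1)*(5*((-1*3)⁴ + 6)) = ((⅙)*(8 - 1*(-1) + 12*8)/8)*(5*((-1*3)⁴ + 6)) = ((⅙)*(⅛)*(8 + 1 + 96))*(5*((-3)⁴ + 6)) = ((⅙)*(⅛)*105)*(5*(81 + 6)) = 35*(5*87)/16 = (35/16)*435 = 15225/16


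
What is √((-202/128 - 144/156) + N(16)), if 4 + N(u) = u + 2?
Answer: 3*√13819/104 ≈ 3.3910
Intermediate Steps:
N(u) = -2 + u (N(u) = -4 + (u + 2) = -4 + (2 + u) = -2 + u)
√((-202/128 - 144/156) + N(16)) = √((-202/128 - 144/156) + (-2 + 16)) = √((-202*1/128 - 144*1/156) + 14) = √((-101/64 - 12/13) + 14) = √(-2081/832 + 14) = √(9567/832) = 3*√13819/104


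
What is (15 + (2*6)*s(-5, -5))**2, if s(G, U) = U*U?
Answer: 99225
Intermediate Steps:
s(G, U) = U**2
(15 + (2*6)*s(-5, -5))**2 = (15 + (2*6)*(-5)**2)**2 = (15 + 12*25)**2 = (15 + 300)**2 = 315**2 = 99225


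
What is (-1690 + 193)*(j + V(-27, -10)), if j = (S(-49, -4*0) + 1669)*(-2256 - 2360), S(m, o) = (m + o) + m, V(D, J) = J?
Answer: 10855863762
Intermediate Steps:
S(m, o) = o + 2*m
j = -7251736 (j = ((-4*0 + 2*(-49)) + 1669)*(-2256 - 2360) = ((0 - 98) + 1669)*(-4616) = (-98 + 1669)*(-4616) = 1571*(-4616) = -7251736)
(-1690 + 193)*(j + V(-27, -10)) = (-1690 + 193)*(-7251736 - 10) = -1497*(-7251746) = 10855863762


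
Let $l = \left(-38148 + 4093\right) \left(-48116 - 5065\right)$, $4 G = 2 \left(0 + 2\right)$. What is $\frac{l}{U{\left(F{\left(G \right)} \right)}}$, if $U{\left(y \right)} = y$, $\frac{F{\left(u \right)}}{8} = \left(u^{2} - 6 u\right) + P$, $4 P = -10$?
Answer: $- \frac{120738597}{4} \approx -3.0185 \cdot 10^{7}$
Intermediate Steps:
$P = - \frac{5}{2}$ ($P = \frac{1}{4} \left(-10\right) = - \frac{5}{2} \approx -2.5$)
$G = 1$ ($G = \frac{2 \left(0 + 2\right)}{4} = \frac{2 \cdot 2}{4} = \frac{1}{4} \cdot 4 = 1$)
$F{\left(u \right)} = -20 - 48 u + 8 u^{2}$ ($F{\left(u \right)} = 8 \left(\left(u^{2} - 6 u\right) - \frac{5}{2}\right) = 8 \left(- \frac{5}{2} + u^{2} - 6 u\right) = -20 - 48 u + 8 u^{2}$)
$l = 1811078955$ ($l = \left(-34055\right) \left(-53181\right) = 1811078955$)
$\frac{l}{U{\left(F{\left(G \right)} \right)}} = \frac{1811078955}{-20 - 48 + 8 \cdot 1^{2}} = \frac{1811078955}{-20 - 48 + 8 \cdot 1} = \frac{1811078955}{-20 - 48 + 8} = \frac{1811078955}{-60} = 1811078955 \left(- \frac{1}{60}\right) = - \frac{120738597}{4}$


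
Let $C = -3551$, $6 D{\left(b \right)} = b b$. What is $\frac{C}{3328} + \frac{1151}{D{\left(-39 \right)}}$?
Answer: $\frac{450823}{129792} \approx 3.4734$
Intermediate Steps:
$D{\left(b \right)} = \frac{b^{2}}{6}$ ($D{\left(b \right)} = \frac{b b}{6} = \frac{b^{2}}{6}$)
$\frac{C}{3328} + \frac{1151}{D{\left(-39 \right)}} = - \frac{3551}{3328} + \frac{1151}{\frac{1}{6} \left(-39\right)^{2}} = \left(-3551\right) \frac{1}{3328} + \frac{1151}{\frac{1}{6} \cdot 1521} = - \frac{3551}{3328} + \frac{1151}{\frac{507}{2}} = - \frac{3551}{3328} + 1151 \cdot \frac{2}{507} = - \frac{3551}{3328} + \frac{2302}{507} = \frac{450823}{129792}$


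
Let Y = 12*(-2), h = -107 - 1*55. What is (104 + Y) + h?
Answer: -82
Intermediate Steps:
h = -162 (h = -107 - 55 = -162)
Y = -24
(104 + Y) + h = (104 - 24) - 162 = 80 - 162 = -82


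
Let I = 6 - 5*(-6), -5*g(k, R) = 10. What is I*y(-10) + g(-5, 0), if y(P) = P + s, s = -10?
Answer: -722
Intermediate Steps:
g(k, R) = -2 (g(k, R) = -1/5*10 = -2)
y(P) = -10 + P (y(P) = P - 10 = -10 + P)
I = 36 (I = 6 + 30 = 36)
I*y(-10) + g(-5, 0) = 36*(-10 - 10) - 2 = 36*(-20) - 2 = -720 - 2 = -722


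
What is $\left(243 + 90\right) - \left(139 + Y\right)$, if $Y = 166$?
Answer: $28$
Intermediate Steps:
$\left(243 + 90\right) - \left(139 + Y\right) = \left(243 + 90\right) - 305 = 333 - 305 = 28$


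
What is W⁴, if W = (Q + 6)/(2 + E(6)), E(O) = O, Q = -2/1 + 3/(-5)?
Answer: 83521/2560000 ≈ 0.032625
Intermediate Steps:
Q = -13/5 (Q = -2*1 + 3*(-⅕) = -2 - ⅗ = -13/5 ≈ -2.6000)
W = 17/40 (W = (-13/5 + 6)/(2 + 6) = (17/5)/8 = (17/5)*(⅛) = 17/40 ≈ 0.42500)
W⁴ = (17/40)⁴ = 83521/2560000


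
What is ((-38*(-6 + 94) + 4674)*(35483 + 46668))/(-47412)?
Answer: -54630415/23706 ≈ -2304.5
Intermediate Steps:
((-38*(-6 + 94) + 4674)*(35483 + 46668))/(-47412) = ((-38*88 + 4674)*82151)*(-1/47412) = ((-3344 + 4674)*82151)*(-1/47412) = (1330*82151)*(-1/47412) = 109260830*(-1/47412) = -54630415/23706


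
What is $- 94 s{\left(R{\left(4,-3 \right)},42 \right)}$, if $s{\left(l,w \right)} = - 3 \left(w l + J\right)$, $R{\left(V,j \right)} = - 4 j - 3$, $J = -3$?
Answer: $105750$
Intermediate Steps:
$R{\left(V,j \right)} = -3 - 4 j$
$s{\left(l,w \right)} = 9 - 3 l w$ ($s{\left(l,w \right)} = - 3 \left(w l - 3\right) = - 3 \left(l w - 3\right) = - 3 \left(-3 + l w\right) = 9 - 3 l w$)
$- 94 s{\left(R{\left(4,-3 \right)},42 \right)} = - 94 \left(9 - 3 \left(-3 - -12\right) 42\right) = - 94 \left(9 - 3 \left(-3 + 12\right) 42\right) = - 94 \left(9 - 27 \cdot 42\right) = - 94 \left(9 - 1134\right) = \left(-94\right) \left(-1125\right) = 105750$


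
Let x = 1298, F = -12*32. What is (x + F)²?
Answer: 835396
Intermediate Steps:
F = -384
(x + F)² = (1298 - 384)² = 914² = 835396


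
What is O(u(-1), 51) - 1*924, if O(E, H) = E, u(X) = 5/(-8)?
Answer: -7397/8 ≈ -924.63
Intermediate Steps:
u(X) = -5/8 (u(X) = 5*(-⅛) = -5/8)
O(u(-1), 51) - 1*924 = -5/8 - 1*924 = -5/8 - 924 = -7397/8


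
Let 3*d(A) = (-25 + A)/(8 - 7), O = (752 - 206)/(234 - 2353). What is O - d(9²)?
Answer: -9254/489 ≈ -18.924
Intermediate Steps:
O = -42/163 (O = 546/(-2119) = 546*(-1/2119) = -42/163 ≈ -0.25767)
d(A) = -25/3 + A/3 (d(A) = ((-25 + A)/(8 - 7))/3 = ((-25 + A)/1)/3 = ((-25 + A)*1)/3 = (-25 + A)/3 = -25/3 + A/3)
O - d(9²) = -42/163 - (-25/3 + (⅓)*9²) = -42/163 - (-25/3 + (⅓)*81) = -42/163 - (-25/3 + 27) = -42/163 - 1*56/3 = -42/163 - 56/3 = -9254/489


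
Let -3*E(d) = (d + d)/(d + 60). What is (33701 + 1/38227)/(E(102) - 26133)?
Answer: -104351338368/80919181189 ≈ -1.2896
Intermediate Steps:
E(d) = -2*d/(3*(60 + d)) (E(d) = -(d + d)/(3*(d + 60)) = -2*d/(3*(60 + d)))
(33701 + 1/38227)/(E(102) - 26133) = (33701 + 1/38227)/(-2*102/(180 + 3*102) - 26133) = (33701 + 1/38227)/(-2*102/(180 + 306) - 26133) = 1288288128/(38227*(-2*102/486 - 26133)) = 1288288128/(38227*(-2*102*1/486 - 26133)) = 1288288128/(38227*(-34/81 - 26133)) = 1288288128/(38227*(-2116807/81)) = (1288288128/38227)*(-81/2116807) = -104351338368/80919181189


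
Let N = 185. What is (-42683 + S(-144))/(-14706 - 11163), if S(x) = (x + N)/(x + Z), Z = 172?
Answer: 398361/241444 ≈ 1.6499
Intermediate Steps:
S(x) = (185 + x)/(172 + x) (S(x) = (x + 185)/(x + 172) = (185 + x)/(172 + x))
(-42683 + S(-144))/(-14706 - 11163) = (-42683 + (185 - 144)/(172 - 144))/(-14706 - 11163) = (-42683 + 41/28)/(-25869) = (-42683 + (1/28)*41)*(-1/25869) = (-42683 + 41/28)*(-1/25869) = -1195083/28*(-1/25869) = 398361/241444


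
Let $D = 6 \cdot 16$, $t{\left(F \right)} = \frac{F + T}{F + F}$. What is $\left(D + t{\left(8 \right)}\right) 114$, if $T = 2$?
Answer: $\frac{44061}{4} \approx 11015.0$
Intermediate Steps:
$t{\left(F \right)} = \frac{2 + F}{2 F}$ ($t{\left(F \right)} = \frac{F + 2}{F + F} = \frac{2 + F}{2 F}$)
$D = 96$
$\left(D + t{\left(8 \right)}\right) 114 = \left(96 + \frac{2 + 8}{2 \cdot 8}\right) 114 = \left(96 + \frac{1}{2} \cdot \frac{1}{8} \cdot 10\right) 114 = \left(96 + \frac{5}{8}\right) 114 = \frac{773}{8} \cdot 114 = \frac{44061}{4}$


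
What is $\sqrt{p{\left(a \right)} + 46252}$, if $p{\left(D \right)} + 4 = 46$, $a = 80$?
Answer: $\sqrt{46294} \approx 215.16$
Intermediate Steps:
$p{\left(D \right)} = 42$ ($p{\left(D \right)} = -4 + 46 = 42$)
$\sqrt{p{\left(a \right)} + 46252} = \sqrt{42 + 46252} = \sqrt{46294}$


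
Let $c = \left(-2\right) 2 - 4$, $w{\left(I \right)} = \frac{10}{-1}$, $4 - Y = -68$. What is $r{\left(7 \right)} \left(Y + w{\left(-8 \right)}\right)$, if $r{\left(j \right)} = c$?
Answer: $-496$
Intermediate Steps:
$Y = 72$ ($Y = 4 - -68 = 4 + 68 = 72$)
$w{\left(I \right)} = -10$ ($w{\left(I \right)} = 10 \left(-1\right) = -10$)
$c = -8$ ($c = -4 - 4 = -8$)
$r{\left(j \right)} = -8$
$r{\left(7 \right)} \left(Y + w{\left(-8 \right)}\right) = - 8 \left(72 - 10\right) = \left(-8\right) 62 = -496$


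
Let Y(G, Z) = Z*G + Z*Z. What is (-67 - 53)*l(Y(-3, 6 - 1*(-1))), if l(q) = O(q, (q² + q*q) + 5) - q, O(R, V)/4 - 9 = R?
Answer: -14400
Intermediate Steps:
O(R, V) = 36 + 4*R
Y(G, Z) = Z² + G*Z (Y(G, Z) = G*Z + Z² = Z² + G*Z)
l(q) = 36 + 3*q (l(q) = (36 + 4*q) - q = 36 + 3*q)
(-67 - 53)*l(Y(-3, 6 - 1*(-1))) = (-67 - 53)*(36 + 3*((6 - 1*(-1))*(-3 + (6 - 1*(-1))))) = -120*(36 + 3*((6 + 1)*(-3 + (6 + 1)))) = -120*(36 + 3*(7*(-3 + 7))) = -120*(36 + 3*(7*4)) = -120*(36 + 3*28) = -120*(36 + 84) = -120*120 = -14400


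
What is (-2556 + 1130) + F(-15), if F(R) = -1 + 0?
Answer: -1427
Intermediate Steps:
F(R) = -1
(-2556 + 1130) + F(-15) = (-2556 + 1130) - 1 = -1426 - 1 = -1427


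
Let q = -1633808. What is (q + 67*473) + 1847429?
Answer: 245312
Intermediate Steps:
(q + 67*473) + 1847429 = (-1633808 + 67*473) + 1847429 = (-1633808 + 31691) + 1847429 = -1602117 + 1847429 = 245312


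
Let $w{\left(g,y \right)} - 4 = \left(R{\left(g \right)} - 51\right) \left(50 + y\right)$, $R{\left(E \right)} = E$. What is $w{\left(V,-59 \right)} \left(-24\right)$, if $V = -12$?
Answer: $-13704$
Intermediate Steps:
$w{\left(g,y \right)} = 4 + \left(-51 + g\right) \left(50 + y\right)$ ($w{\left(g,y \right)} = 4 + \left(g - 51\right) \left(50 + y\right) = 4 + \left(-51 + g\right) \left(50 + y\right)$)
$w{\left(V,-59 \right)} \left(-24\right) = \left(-2546 - -3009 + 50 \left(-12\right) - -708\right) \left(-24\right) = \left(-2546 + 3009 - 600 + 708\right) \left(-24\right) = 571 \left(-24\right) = -13704$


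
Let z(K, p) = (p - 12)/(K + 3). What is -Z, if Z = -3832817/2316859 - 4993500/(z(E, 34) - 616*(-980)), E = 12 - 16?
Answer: 301803175241/30404140657 ≈ 9.9264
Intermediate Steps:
E = -4
z(K, p) = (-12 + p)/(3 + K)
Z = -301803175241/30404140657 (Z = -3832817/2316859 - 4993500/((-12 + 34)/(3 - 4) - 616*(-980)) = -3832817*1/2316859 - 4993500/(22/(-1) + 603680) = -3832817/2316859 - 4993500/(-1*22 + 603680) = -3832817/2316859 - 4993500/(-22 + 603680) = -3832817/2316859 - 4993500/603658 = -3832817/2316859 - 4993500*1/603658 = -3832817/2316859 - 2496750/301829 = -301803175241/30404140657 ≈ -9.9264)
-Z = -1*(-301803175241/30404140657) = 301803175241/30404140657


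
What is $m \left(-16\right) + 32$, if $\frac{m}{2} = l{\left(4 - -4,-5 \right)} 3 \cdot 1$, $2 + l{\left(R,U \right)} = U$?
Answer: $704$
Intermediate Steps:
$l{\left(R,U \right)} = -2 + U$
$m = -42$ ($m = 2 \left(-2 - 5\right) 3 \cdot 1 = 2 \left(-7\right) 3 \cdot 1 = 2 \left(\left(-21\right) 1\right) = 2 \left(-21\right) = -42$)
$m \left(-16\right) + 32 = \left(-42\right) \left(-16\right) + 32 = 672 + 32 = 704$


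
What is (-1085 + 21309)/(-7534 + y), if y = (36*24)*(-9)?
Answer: -10112/7655 ≈ -1.3210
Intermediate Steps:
y = -7776 (y = 864*(-9) = -7776)
(-1085 + 21309)/(-7534 + y) = (-1085 + 21309)/(-7534 - 7776) = 20224/(-15310) = 20224*(-1/15310) = -10112/7655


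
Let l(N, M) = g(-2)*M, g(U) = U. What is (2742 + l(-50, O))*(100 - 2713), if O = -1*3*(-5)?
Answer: -7086456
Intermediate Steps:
O = 15 (O = -3*(-5) = 15)
l(N, M) = -2*M
(2742 + l(-50, O))*(100 - 2713) = (2742 - 2*15)*(100 - 2713) = (2742 - 30)*(-2613) = 2712*(-2613) = -7086456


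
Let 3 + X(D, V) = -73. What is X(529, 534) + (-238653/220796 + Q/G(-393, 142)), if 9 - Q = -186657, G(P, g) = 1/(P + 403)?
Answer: 412134042211/220796 ≈ 1.8666e+6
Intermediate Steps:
X(D, V) = -76 (X(D, V) = -3 - 73 = -76)
G(P, g) = 1/(403 + P)
Q = 186666 (Q = 9 - 1*(-186657) = 9 + 186657 = 186666)
X(529, 534) + (-238653/220796 + Q/G(-393, 142)) = -76 + (-238653/220796 + 186666/(1/(403 - 393))) = -76 + (-238653*1/220796 + 186666/(1/10)) = -76 + (-238653/220796 + 186666/(⅒)) = -76 + (-238653/220796 + 186666*10) = -76 + (-238653/220796 + 1866660) = -76 + 412150822707/220796 = 412134042211/220796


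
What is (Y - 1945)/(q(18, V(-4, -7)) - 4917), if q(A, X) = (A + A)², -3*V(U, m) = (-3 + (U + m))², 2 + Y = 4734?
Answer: -929/1207 ≈ -0.76968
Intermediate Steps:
Y = 4732 (Y = -2 + 4734 = 4732)
V(U, m) = -(-3 + U + m)²/3 (V(U, m) = -(-3 + (U + m))²/3 = -(-3 + U + m)²/3)
q(A, X) = 4*A² (q(A, X) = (2*A)² = 4*A²)
(Y - 1945)/(q(18, V(-4, -7)) - 4917) = (4732 - 1945)/(4*18² - 4917) = 2787/(4*324 - 4917) = 2787/(1296 - 4917) = 2787/(-3621) = 2787*(-1/3621) = -929/1207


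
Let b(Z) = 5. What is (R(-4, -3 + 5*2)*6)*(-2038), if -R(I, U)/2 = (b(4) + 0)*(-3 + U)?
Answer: 489120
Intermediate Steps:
R(I, U) = 30 - 10*U (R(I, U) = -2*(5 + 0)*(-3 + U) = -10*(-3 + U) = -2*(-15 + 5*U) = 30 - 10*U)
(R(-4, -3 + 5*2)*6)*(-2038) = ((30 - 10*(-3 + 5*2))*6)*(-2038) = ((30 - 10*(-3 + 10))*6)*(-2038) = ((30 - 10*7)*6)*(-2038) = ((30 - 70)*6)*(-2038) = -40*6*(-2038) = -240*(-2038) = 489120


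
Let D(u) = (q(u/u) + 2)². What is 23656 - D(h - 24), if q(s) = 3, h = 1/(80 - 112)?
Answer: 23631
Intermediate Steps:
h = -1/32 (h = 1/(-32) = -1/32 ≈ -0.031250)
D(u) = 25 (D(u) = (3 + 2)² = 5² = 25)
23656 - D(h - 24) = 23656 - 1*25 = 23656 - 25 = 23631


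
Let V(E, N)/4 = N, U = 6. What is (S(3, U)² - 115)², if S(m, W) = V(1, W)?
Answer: 212521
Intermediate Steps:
V(E, N) = 4*N
S(m, W) = 4*W
(S(3, U)² - 115)² = ((4*6)² - 115)² = (24² - 115)² = (576 - 115)² = 461² = 212521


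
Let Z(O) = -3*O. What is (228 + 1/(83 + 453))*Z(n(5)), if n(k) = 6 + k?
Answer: -4032897/536 ≈ -7524.1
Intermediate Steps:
(228 + 1/(83 + 453))*Z(n(5)) = (228 + 1/(83 + 453))*(-3*(6 + 5)) = (228 + 1/536)*(-3*11) = (228 + 1/536)*(-33) = (122209/536)*(-33) = -4032897/536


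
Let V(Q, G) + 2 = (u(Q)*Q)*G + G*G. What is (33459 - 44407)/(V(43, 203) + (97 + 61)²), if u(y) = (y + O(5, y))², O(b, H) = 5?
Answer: -1564/2882541 ≈ -0.00054258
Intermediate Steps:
u(y) = (5 + y)² (u(y) = (y + 5)² = (5 + y)²)
V(Q, G) = -2 + G² + G*Q*(5 + Q)² (V(Q, G) = -2 + (((5 + Q)²*Q)*G + G*G) = -2 + ((Q*(5 + Q)²)*G + G²) = -2 + (G*Q*(5 + Q)² + G²) = -2 + (G² + G*Q*(5 + Q)²) = -2 + G² + G*Q*(5 + Q)²)
(33459 - 44407)/(V(43, 203) + (97 + 61)²) = (33459 - 44407)/((-2 + 203² + 203*43*(5 + 43)²) + (97 + 61)²) = -10948/((-2 + 41209 + 203*43*48²) + 158²) = -10948/((-2 + 41209 + 203*43*2304) + 24964) = -10948/((-2 + 41209 + 20111616) + 24964) = -10948/(20152823 + 24964) = -10948/20177787 = -10948*1/20177787 = -1564/2882541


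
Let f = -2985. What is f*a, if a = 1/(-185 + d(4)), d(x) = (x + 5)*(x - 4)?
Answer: 597/37 ≈ 16.135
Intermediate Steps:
d(x) = (-4 + x)*(5 + x) (d(x) = (5 + x)*(-4 + x) = (-4 + x)*(5 + x))
a = -1/185 (a = 1/(-185 + (-20 + 4 + 4**2)) = 1/(-185 + (-20 + 4 + 16)) = 1/(-185 + 0) = 1/(-185) = -1/185 ≈ -0.0054054)
f*a = -2985*(-1/185) = 597/37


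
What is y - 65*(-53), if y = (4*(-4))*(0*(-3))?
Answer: 3445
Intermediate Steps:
y = 0 (y = -16*0 = 0)
y - 65*(-53) = 0 - 65*(-53) = 0 + 3445 = 3445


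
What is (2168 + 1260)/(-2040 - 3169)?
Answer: -3428/5209 ≈ -0.65809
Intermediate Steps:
(2168 + 1260)/(-2040 - 3169) = 3428/(-5209) = 3428*(-1/5209) = -3428/5209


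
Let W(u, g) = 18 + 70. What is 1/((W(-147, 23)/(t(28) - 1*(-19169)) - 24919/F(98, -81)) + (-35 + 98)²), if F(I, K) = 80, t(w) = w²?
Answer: 1596240/5838274793 ≈ 0.00027341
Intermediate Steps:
W(u, g) = 88
1/((W(-147, 23)/(t(28) - 1*(-19169)) - 24919/F(98, -81)) + (-35 + 98)²) = 1/((88/(28² - 1*(-19169)) - 24919/80) + (-35 + 98)²) = 1/((88/(784 + 19169) - 24919*1/80) + 63²) = 1/((88/19953 - 24919/80) + 3969) = 1/(-497201767/1596240 + 3969) = 1/(5838274793/1596240) = 1596240/5838274793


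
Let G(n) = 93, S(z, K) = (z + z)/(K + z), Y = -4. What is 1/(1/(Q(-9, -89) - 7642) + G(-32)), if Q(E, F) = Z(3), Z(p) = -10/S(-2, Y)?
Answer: 7657/712100 ≈ 0.010753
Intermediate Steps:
S(z, K) = 2*z/(K + z) (S(z, K) = (2*z)/(K + z) = 2*z/(K + z))
Z(p) = -15 (Z(p) = -10/(2*(-2)/(-4 - 2)) = -10/(2*(-2)/(-6)) = -10/(2*(-2)*(-⅙)) = -10/⅔ = -10*3/2 = -15)
Q(E, F) = -15
1/(1/(Q(-9, -89) - 7642) + G(-32)) = 1/(1/(-15 - 7642) + 93) = 1/(1/(-7657) + 93) = 1/(-1/7657 + 93) = 1/(712100/7657) = 7657/712100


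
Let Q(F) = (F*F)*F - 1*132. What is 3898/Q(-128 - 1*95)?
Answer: -3898/11089699 ≈ -0.00035150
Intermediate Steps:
Q(F) = -132 + F³ (Q(F) = F²*F - 132 = F³ - 132 = -132 + F³)
3898/Q(-128 - 1*95) = 3898/(-132 + (-128 - 1*95)³) = 3898/(-132 + (-128 - 95)³) = 3898/(-132 + (-223)³) = 3898/(-132 - 11089567) = 3898/(-11089699) = 3898*(-1/11089699) = -3898/11089699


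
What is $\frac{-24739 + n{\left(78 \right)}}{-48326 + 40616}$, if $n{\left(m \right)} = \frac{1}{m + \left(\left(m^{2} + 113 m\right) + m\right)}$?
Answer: $\frac{74484181}{23213268} \approx 3.2087$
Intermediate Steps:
$n{\left(m \right)} = \frac{1}{m^{2} + 115 m}$ ($n{\left(m \right)} = \frac{1}{m + \left(m^{2} + 114 m\right)} = \frac{1}{m^{2} + 115 m}$)
$\frac{-24739 + n{\left(78 \right)}}{-48326 + 40616} = \frac{-24739 + \frac{1}{78 \left(115 + 78\right)}}{-48326 + 40616} = \frac{-24739 + \frac{1}{78 \cdot 193}}{-7710} = \left(-24739 + \frac{1}{78} \cdot \frac{1}{193}\right) \left(- \frac{1}{7710}\right) = \left(-24739 + \frac{1}{15054}\right) \left(- \frac{1}{7710}\right) = \left(- \frac{372420905}{15054}\right) \left(- \frac{1}{7710}\right) = \frac{74484181}{23213268}$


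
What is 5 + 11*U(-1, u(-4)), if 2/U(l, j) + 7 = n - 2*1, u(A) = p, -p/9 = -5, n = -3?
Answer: 19/6 ≈ 3.1667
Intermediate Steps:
p = 45 (p = -9*(-5) = 45)
u(A) = 45
U(l, j) = -⅙ (U(l, j) = 2/(-7 + (-3 - 2*1)) = 2/(-7 + (-3 - 2)) = 2/(-7 - 5) = 2/(-12) = 2*(-1/12) = -⅙)
5 + 11*U(-1, u(-4)) = 5 + 11*(-⅙) = 5 - 11/6 = 19/6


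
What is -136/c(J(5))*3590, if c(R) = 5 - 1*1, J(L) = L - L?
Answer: -122060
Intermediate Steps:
J(L) = 0
c(R) = 4 (c(R) = 5 - 1 = 4)
-136/c(J(5))*3590 = -136/4*3590 = -136*¼*3590 = -34*3590 = -122060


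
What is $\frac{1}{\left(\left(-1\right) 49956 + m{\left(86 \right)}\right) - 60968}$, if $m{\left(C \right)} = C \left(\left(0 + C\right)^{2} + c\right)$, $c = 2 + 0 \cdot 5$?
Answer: $\frac{1}{525304} \approx 1.9037 \cdot 10^{-6}$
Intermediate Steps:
$c = 2$ ($c = 2 + 0 = 2$)
$m{\left(C \right)} = C \left(2 + C^{2}\right)$ ($m{\left(C \right)} = C \left(\left(0 + C\right)^{2} + 2\right) = C \left(C^{2} + 2\right) = C \left(2 + C^{2}\right)$)
$\frac{1}{\left(\left(-1\right) 49956 + m{\left(86 \right)}\right) - 60968} = \frac{1}{\left(\left(-1\right) 49956 + 86 \left(2 + 86^{2}\right)\right) - 60968} = \frac{1}{\left(-49956 + 86 \left(2 + 7396\right)\right) - 60968} = \frac{1}{\left(-49956 + 86 \cdot 7398\right) - 60968} = \frac{1}{\left(-49956 + 636228\right) - 60968} = \frac{1}{586272 - 60968} = \frac{1}{525304}$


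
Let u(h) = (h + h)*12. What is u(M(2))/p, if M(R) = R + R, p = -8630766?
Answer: -16/1438461 ≈ -1.1123e-5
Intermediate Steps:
M(R) = 2*R
u(h) = 24*h (u(h) = (2*h)*12 = 24*h)
u(M(2))/p = (24*(2*2))/(-8630766) = (24*4)*(-1/8630766) = 96*(-1/8630766) = -16/1438461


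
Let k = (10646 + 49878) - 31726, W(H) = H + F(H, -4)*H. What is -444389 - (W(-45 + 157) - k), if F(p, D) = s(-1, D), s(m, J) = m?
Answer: -415591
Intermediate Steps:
F(p, D) = -1
W(H) = 0 (W(H) = H - H = 0)
k = 28798 (k = 60524 - 31726 = 28798)
-444389 - (W(-45 + 157) - k) = -444389 - (0 - 1*28798) = -444389 - (0 - 28798) = -444389 - 1*(-28798) = -444389 + 28798 = -415591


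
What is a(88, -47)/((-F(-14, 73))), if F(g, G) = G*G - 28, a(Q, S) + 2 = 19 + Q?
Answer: -35/1767 ≈ -0.019808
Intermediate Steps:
a(Q, S) = 17 + Q (a(Q, S) = -2 + (19 + Q) = 17 + Q)
F(g, G) = -28 + G² (F(g, G) = G² - 28 = -28 + G²)
a(88, -47)/((-F(-14, 73))) = (17 + 88)/((-(-28 + 73²))) = 105/((-(-28 + 5329))) = 105/((-1*5301)) = 105/(-5301) = 105*(-1/5301) = -35/1767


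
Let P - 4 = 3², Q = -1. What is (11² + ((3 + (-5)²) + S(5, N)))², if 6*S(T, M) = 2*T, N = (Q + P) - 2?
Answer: 204304/9 ≈ 22700.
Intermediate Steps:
P = 13 (P = 4 + 3² = 4 + 9 = 13)
N = 10 (N = (-1 + 13) - 2 = 12 - 2 = 10)
S(T, M) = T/3 (S(T, M) = (2*T)/6 = T/3)
(11² + ((3 + (-5)²) + S(5, N)))² = (11² + ((3 + (-5)²) + (⅓)*5))² = (121 + ((3 + 25) + 5/3))² = (121 + (28 + 5/3))² = (121 + 89/3)² = (452/3)² = 204304/9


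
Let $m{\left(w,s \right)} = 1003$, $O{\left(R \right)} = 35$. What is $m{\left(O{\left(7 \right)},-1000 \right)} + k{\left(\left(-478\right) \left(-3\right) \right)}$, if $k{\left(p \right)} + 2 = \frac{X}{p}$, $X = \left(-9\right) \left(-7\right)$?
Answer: $\frac{478499}{478} \approx 1001.0$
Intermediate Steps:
$X = 63$
$k{\left(p \right)} = -2 + \frac{63}{p}$
$m{\left(O{\left(7 \right)},-1000 \right)} + k{\left(\left(-478\right) \left(-3\right) \right)} = 1003 - \left(2 - \frac{63}{\left(-478\right) \left(-3\right)}\right) = 1003 - \left(2 - \frac{63}{1434}\right) = 1003 + \left(-2 + 63 \cdot \frac{1}{1434}\right) = 1003 + \left(-2 + \frac{21}{478}\right) = 1003 - \frac{935}{478} = \frac{478499}{478}$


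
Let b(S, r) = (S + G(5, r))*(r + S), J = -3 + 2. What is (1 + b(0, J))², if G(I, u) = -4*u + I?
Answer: 64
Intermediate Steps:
G(I, u) = I - 4*u
J = -1
b(S, r) = (S + r)*(5 + S - 4*r) (b(S, r) = (S + (5 - 4*r))*(r + S) = (5 + S - 4*r)*(S + r) = (S + r)*(5 + S - 4*r))
(1 + b(0, J))² = (1 + (0² + 0*(-1) - 1*0*(-5 + 4*(-1)) - 1*(-1)*(-5 + 4*(-1))))² = (1 + (0 + 0 - 1*0*(-5 - 4) - 1*(-1)*(-5 - 4)))² = (1 + (0 + 0 - 1*0*(-9) - 1*(-1)*(-9)))² = (1 + (0 + 0 + 0 - 9))² = (1 - 9)² = (-8)² = 64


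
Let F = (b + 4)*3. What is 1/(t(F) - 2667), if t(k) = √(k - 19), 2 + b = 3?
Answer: -2667/7112893 - 2*I/7112893 ≈ -0.00037495 - 2.8118e-7*I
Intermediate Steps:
b = 1 (b = -2 + 3 = 1)
F = 15 (F = (1 + 4)*3 = 5*3 = 15)
t(k) = √(-19 + k)
1/(t(F) - 2667) = 1/(√(-19 + 15) - 2667) = 1/(√(-4) - 2667) = 1/(2*I - 2667) = 1/(-2667 + 2*I) = (-2667 - 2*I)/7112893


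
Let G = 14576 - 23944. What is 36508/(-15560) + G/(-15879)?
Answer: -108486113/61769310 ≈ -1.7563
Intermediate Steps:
G = -9368
36508/(-15560) + G/(-15879) = 36508/(-15560) - 9368/(-15879) = 36508*(-1/15560) - 9368*(-1/15879) = -9127/3890 + 9368/15879 = -108486113/61769310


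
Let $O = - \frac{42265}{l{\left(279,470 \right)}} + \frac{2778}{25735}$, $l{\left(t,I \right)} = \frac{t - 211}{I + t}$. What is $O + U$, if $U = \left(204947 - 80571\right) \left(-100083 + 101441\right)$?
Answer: $\frac{294761506495269}{1749980} \approx 1.6844 \cdot 10^{8}$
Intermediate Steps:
$l{\left(t,I \right)} = \frac{-211 + t}{I + t}$
$U = 168902608$ ($U = 124376 \cdot 1358 = 168902608$)
$O = - \frac{814679452571}{1749980}$ ($O = - \frac{42265}{\frac{1}{470 + 279} \left(-211 + 279\right)} + \frac{2778}{25735} = - \frac{42265}{\frac{1}{749} \cdot 68} + 2778 \cdot \frac{1}{25735} = - \frac{42265}{\frac{1}{749} \cdot 68} + \frac{2778}{25735} = - \frac{42265}{\frac{68}{749}} + \frac{2778}{25735} = \left(-42265\right) \frac{749}{68} + \frac{2778}{25735} = - \frac{31656485}{68} + \frac{2778}{25735} = - \frac{814679452571}{1749980} \approx -4.6554 \cdot 10^{5}$)
$O + U = - \frac{814679452571}{1749980} + 168902608 = \frac{294761506495269}{1749980}$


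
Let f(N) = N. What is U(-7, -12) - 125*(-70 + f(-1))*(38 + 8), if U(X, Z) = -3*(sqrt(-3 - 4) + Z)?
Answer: 408286 - 3*I*sqrt(7) ≈ 4.0829e+5 - 7.9373*I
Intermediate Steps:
U(X, Z) = -3*Z - 3*I*sqrt(7) (U(X, Z) = -3*(sqrt(-7) + Z) = -3*(I*sqrt(7) + Z) = -3*(Z + I*sqrt(7)) = -3*Z - 3*I*sqrt(7))
U(-7, -12) - 125*(-70 + f(-1))*(38 + 8) = (-3*(-12) - 3*I*sqrt(7)) - 125*(-70 - 1)*(38 + 8) = (36 - 3*I*sqrt(7)) - (-8875)*46 = (36 - 3*I*sqrt(7)) - 125*(-3266) = (36 - 3*I*sqrt(7)) + 408250 = 408286 - 3*I*sqrt(7)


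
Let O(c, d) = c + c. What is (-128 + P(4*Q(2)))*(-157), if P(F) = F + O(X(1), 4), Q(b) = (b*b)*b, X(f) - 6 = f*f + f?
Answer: 12560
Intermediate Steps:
X(f) = 6 + f + f² (X(f) = 6 + (f*f + f) = 6 + (f² + f) = 6 + (f + f²) = 6 + f + f²)
O(c, d) = 2*c
Q(b) = b³ (Q(b) = b²*b = b³)
P(F) = 16 + F (P(F) = F + 2*(6 + 1 + 1²) = F + 2*(6 + 1 + 1) = F + 2*8 = F + 16 = 16 + F)
(-128 + P(4*Q(2)))*(-157) = (-128 + (16 + 4*2³))*(-157) = (-128 + (16 + 4*8))*(-157) = (-128 + (16 + 32))*(-157) = (-128 + 48)*(-157) = -80*(-157) = 12560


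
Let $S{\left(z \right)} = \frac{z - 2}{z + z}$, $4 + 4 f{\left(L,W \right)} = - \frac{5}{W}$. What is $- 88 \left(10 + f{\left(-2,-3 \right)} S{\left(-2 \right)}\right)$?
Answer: $- \frac{2486}{3} \approx -828.67$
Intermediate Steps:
$f{\left(L,W \right)} = -1 - \frac{5}{4 W}$ ($f{\left(L,W \right)} = -1 + \frac{\left(-5\right) \frac{1}{W}}{4} = -1 - \frac{5}{4 W}$)
$S{\left(z \right)} = \frac{-2 + z}{2 z}$
$- 88 \left(10 + f{\left(-2,-3 \right)} S{\left(-2 \right)}\right) = - 88 \left(10 + \frac{- \frac{5}{4} - -3}{-3} \frac{-2 - 2}{2 \left(-2\right)}\right) = - 88 \left(10 + - \frac{- \frac{5}{4} + 3}{3} \cdot \frac{1}{2} \left(- \frac{1}{2}\right) \left(-4\right)\right) = - 88 \left(10 + \left(- \frac{1}{3}\right) \frac{7}{4} \cdot 1\right) = - 88 \left(10 - \frac{7}{12}\right) = \left(-88\right) \frac{113}{12} = - \frac{2486}{3}$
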